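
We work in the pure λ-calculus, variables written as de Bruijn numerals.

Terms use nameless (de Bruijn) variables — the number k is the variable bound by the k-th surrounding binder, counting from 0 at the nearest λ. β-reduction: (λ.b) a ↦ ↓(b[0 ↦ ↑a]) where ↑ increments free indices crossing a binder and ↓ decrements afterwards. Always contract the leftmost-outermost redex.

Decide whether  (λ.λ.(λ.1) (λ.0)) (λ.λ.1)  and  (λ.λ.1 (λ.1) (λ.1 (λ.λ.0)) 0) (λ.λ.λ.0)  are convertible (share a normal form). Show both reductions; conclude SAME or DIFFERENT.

Term A:
  start: (λ.λ.(λ.1) (λ.0)) (λ.λ.1)
  [1] λ.(λ.1) (λ.0)
  [2] λ.0

Term B:
  start: (λ.λ.1 (λ.1) (λ.1 (λ.λ.0)) 0) (λ.λ.λ.0)
  [1] λ.(λ.λ.λ.0) (λ.1) (λ.1 (λ.λ.0)) 0
  [2] λ.(λ.λ.0) (λ.1 (λ.λ.0)) 0
  [3] λ.(λ.0) 0
  [4] λ.0

Answer: SAME — A ⇓ λ.0, B ⇓ λ.0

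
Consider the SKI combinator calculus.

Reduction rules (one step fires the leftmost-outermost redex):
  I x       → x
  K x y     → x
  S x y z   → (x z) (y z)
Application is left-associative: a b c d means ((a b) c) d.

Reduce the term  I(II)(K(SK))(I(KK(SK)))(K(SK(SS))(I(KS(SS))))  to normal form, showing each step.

Answer: normal form = SK(SK(SS))  (in 5 steps)

Reduction:
  start: I(II)(K(SK))(I(KK(SK)))(K(SK(SS))(I(KS(SS))))
  step 1: II(K(SK))(I(KK(SK)))(K(SK(SS))(I(KS(SS))))
  step 2: I(K(SK))(I(KK(SK)))(K(SK(SS))(I(KS(SS))))
  step 3: K(SK)(I(KK(SK)))(K(SK(SS))(I(KS(SS))))
  step 4: SK(K(SK(SS))(I(KS(SS))))
  step 5: SK(SK(SS))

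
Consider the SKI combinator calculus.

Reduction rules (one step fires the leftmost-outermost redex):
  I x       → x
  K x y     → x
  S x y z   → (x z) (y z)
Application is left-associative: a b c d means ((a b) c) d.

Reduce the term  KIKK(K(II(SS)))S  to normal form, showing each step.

  start: KIKK(K(II(SS)))S
  [1] IK(K(II(SS)))S
  [2] K(K(II(SS)))S
  [3] K(II(SS))
  [4] K(I(SS))
  [5] K(SS)

Answer: normal form = K(SS)  (in 5 steps)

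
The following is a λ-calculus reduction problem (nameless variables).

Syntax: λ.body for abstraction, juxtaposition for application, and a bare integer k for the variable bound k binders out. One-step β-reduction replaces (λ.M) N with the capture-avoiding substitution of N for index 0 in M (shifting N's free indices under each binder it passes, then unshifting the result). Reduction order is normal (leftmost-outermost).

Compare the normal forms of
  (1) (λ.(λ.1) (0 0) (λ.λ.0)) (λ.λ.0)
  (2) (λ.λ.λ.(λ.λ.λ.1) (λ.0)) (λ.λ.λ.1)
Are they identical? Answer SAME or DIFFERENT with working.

Term A:
  start: (λ.(λ.1) (0 0) (λ.λ.0)) (λ.λ.0)
  →1  (λ.λ.λ.0) ((λ.λ.0) (λ.λ.0)) (λ.λ.0)
  →2  (λ.λ.0) (λ.λ.0)
  →3  λ.0

Term B:
  start: (λ.λ.λ.(λ.λ.λ.1) (λ.0)) (λ.λ.λ.1)
  →1  λ.λ.(λ.λ.λ.1) (λ.0)
  →2  λ.λ.λ.λ.1

Answer: DIFFERENT — A ⇓ λ.0, B ⇓ λ.λ.λ.λ.1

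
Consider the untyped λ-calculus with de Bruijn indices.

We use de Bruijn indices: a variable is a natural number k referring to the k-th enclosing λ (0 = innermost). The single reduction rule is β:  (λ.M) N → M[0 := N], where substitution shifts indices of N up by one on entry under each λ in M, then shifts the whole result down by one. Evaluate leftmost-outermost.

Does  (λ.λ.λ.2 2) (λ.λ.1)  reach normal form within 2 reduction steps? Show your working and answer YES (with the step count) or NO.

Answer: YES — reaches normal form λ.λ.λ.λ.λ.1 in 2 ≤ 2 steps

Working:
  start: (λ.λ.λ.2 2) (λ.λ.1)
  →1  λ.λ.(λ.λ.1) (λ.λ.1)
  →2  λ.λ.λ.λ.λ.1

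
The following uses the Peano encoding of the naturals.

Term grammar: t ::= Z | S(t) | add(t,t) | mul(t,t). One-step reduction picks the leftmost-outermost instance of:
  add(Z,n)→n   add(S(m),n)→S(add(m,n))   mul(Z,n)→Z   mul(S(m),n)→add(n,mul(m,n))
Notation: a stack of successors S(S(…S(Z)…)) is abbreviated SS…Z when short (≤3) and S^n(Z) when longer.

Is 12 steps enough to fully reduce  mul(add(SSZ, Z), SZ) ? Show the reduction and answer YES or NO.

Answer: YES — reaches normal form SSZ in 10 ≤ 12 steps

Reduction:
  start: mul(add(SSZ, Z), SZ)
  [1] mul(S(add(SZ, Z)), SZ)
  [2] add(SZ, mul(add(SZ, Z), SZ))
  [3] S(add(Z, mul(add(SZ, Z), SZ)))
  [4] S(mul(add(SZ, Z), SZ))
  [5] S(mul(S(add(Z, Z)), SZ))
  [6] S(add(SZ, mul(add(Z, Z), SZ)))
  [7] S(S(add(Z, mul(add(Z, Z), SZ))))
  [8] S(S(mul(add(Z, Z), SZ)))
  [9] S(S(mul(Z, SZ)))
  [10] SSZ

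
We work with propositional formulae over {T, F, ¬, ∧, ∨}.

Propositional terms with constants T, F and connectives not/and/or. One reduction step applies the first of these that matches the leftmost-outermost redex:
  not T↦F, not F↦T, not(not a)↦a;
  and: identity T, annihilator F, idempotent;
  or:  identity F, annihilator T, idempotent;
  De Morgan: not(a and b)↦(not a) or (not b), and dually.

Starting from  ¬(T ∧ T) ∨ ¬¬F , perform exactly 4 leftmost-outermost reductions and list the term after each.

Answer: after 4 steps: ¬¬F

Derivation:
  start: ¬(T ∧ T) ∨ ¬¬F
  [1] (¬T ∨ ¬T) ∨ ¬¬F
  [2] ¬T ∨ ¬¬F
  [3] F ∨ ¬¬F
  [4] ¬¬F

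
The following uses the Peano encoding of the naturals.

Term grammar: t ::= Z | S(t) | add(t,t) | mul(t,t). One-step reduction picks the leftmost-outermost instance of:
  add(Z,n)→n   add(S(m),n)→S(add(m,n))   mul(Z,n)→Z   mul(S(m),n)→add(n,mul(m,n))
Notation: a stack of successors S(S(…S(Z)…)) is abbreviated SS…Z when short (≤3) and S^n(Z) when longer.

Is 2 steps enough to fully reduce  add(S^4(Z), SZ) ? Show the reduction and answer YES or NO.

  start: add(S^4(Z), SZ)
  step 1: S(add(SSSZ, SZ))
  step 2: S(S(add(SSZ, SZ)))

Answer: NO — after 2 steps the term is S(S(add(SSZ, SZ))), not yet normal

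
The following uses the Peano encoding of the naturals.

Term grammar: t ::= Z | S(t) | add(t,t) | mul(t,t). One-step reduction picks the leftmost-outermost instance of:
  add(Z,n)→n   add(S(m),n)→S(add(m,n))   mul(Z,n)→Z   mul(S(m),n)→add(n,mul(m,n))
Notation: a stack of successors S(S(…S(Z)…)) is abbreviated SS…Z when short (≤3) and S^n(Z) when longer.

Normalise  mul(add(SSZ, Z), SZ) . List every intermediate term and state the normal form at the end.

Answer: normal form = SSZ  (in 10 steps)

Reduction:
  start: mul(add(SSZ, Z), SZ)
  →1  mul(S(add(SZ, Z)), SZ)
  →2  add(SZ, mul(add(SZ, Z), SZ))
  →3  S(add(Z, mul(add(SZ, Z), SZ)))
  →4  S(mul(add(SZ, Z), SZ))
  →5  S(mul(S(add(Z, Z)), SZ))
  →6  S(add(SZ, mul(add(Z, Z), SZ)))
  →7  S(S(add(Z, mul(add(Z, Z), SZ))))
  →8  S(S(mul(add(Z, Z), SZ)))
  →9  S(S(mul(Z, SZ)))
  →10  SSZ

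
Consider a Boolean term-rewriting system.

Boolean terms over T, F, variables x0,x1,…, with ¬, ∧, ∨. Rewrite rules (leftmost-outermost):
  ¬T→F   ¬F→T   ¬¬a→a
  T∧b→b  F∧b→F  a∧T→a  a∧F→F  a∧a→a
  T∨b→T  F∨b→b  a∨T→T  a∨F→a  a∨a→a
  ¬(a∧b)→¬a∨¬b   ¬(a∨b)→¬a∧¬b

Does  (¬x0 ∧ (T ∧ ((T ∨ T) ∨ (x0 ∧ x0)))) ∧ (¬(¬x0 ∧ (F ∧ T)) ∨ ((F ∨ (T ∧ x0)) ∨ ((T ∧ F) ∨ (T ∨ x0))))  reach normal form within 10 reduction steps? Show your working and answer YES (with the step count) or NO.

Answer: NO — after 10 steps the term is ¬x0 ∧ (T ∨ ((F ∨ (T ∧ x0)) ∨ ((T ∧ F) ∨ (T ∨ x0)))), not yet normal

Reduction:
  start: (¬x0 ∧ (T ∧ ((T ∨ T) ∨ (x0 ∧ x0)))) ∧ (¬(¬x0 ∧ (F ∧ T)) ∨ ((F ∨ (T ∧ x0)) ∨ ((T ∧ F) ∨ (T ∨ x0))))
  step 1: (¬x0 ∧ ((T ∨ T) ∨ (x0 ∧ x0))) ∧ (¬(¬x0 ∧ (F ∧ T)) ∨ ((F ∨ (T ∧ x0)) ∨ ((T ∧ F) ∨ (T ∨ x0))))
  step 2: (¬x0 ∧ (T ∨ (x0 ∧ x0))) ∧ (¬(¬x0 ∧ (F ∧ T)) ∨ ((F ∨ (T ∧ x0)) ∨ ((T ∧ F) ∨ (T ∨ x0))))
  step 3: (¬x0 ∧ T) ∧ (¬(¬x0 ∧ (F ∧ T)) ∨ ((F ∨ (T ∧ x0)) ∨ ((T ∧ F) ∨ (T ∨ x0))))
  step 4: ¬x0 ∧ (¬(¬x0 ∧ (F ∧ T)) ∨ ((F ∨ (T ∧ x0)) ∨ ((T ∧ F) ∨ (T ∨ x0))))
  step 5: ¬x0 ∧ ((¬¬x0 ∨ ¬(F ∧ T)) ∨ ((F ∨ (T ∧ x0)) ∨ ((T ∧ F) ∨ (T ∨ x0))))
  step 6: ¬x0 ∧ ((x0 ∨ ¬(F ∧ T)) ∨ ((F ∨ (T ∧ x0)) ∨ ((T ∧ F) ∨ (T ∨ x0))))
  step 7: ¬x0 ∧ ((x0 ∨ (¬F ∨ ¬T)) ∨ ((F ∨ (T ∧ x0)) ∨ ((T ∧ F) ∨ (T ∨ x0))))
  step 8: ¬x0 ∧ ((x0 ∨ (T ∨ ¬T)) ∨ ((F ∨ (T ∧ x0)) ∨ ((T ∧ F) ∨ (T ∨ x0))))
  step 9: ¬x0 ∧ ((x0 ∨ T) ∨ ((F ∨ (T ∧ x0)) ∨ ((T ∧ F) ∨ (T ∨ x0))))
  step 10: ¬x0 ∧ (T ∨ ((F ∨ (T ∧ x0)) ∨ ((T ∧ F) ∨ (T ∨ x0))))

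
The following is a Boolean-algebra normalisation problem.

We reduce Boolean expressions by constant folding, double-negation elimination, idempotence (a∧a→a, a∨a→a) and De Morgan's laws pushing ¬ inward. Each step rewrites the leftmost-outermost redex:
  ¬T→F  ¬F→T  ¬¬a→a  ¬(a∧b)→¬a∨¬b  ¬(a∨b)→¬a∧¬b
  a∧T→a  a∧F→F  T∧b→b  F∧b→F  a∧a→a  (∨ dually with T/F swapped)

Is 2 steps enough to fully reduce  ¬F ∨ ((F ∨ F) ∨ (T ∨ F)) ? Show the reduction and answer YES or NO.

Answer: YES — reaches normal form T in 2 ≤ 2 steps

Working:
  start: ¬F ∨ ((F ∨ F) ∨ (T ∨ F))
  step 1: T ∨ ((F ∨ F) ∨ (T ∨ F))
  step 2: T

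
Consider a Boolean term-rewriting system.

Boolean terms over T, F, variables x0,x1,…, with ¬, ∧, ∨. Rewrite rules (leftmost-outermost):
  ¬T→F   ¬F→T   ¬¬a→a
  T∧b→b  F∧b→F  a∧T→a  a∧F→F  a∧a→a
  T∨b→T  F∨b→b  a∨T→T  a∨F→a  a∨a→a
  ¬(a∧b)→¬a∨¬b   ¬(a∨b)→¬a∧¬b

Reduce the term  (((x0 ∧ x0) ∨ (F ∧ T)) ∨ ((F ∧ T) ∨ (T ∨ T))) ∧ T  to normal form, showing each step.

Answer: normal form = T  (in 8 steps)

Working:
  start: (((x0 ∧ x0) ∨ (F ∧ T)) ∨ ((F ∧ T) ∨ (T ∨ T))) ∧ T
  [1] ((x0 ∧ x0) ∨ (F ∧ T)) ∨ ((F ∧ T) ∨ (T ∨ T))
  [2] (x0 ∨ (F ∧ T)) ∨ ((F ∧ T) ∨ (T ∨ T))
  [3] (x0 ∨ F) ∨ ((F ∧ T) ∨ (T ∨ T))
  [4] x0 ∨ ((F ∧ T) ∨ (T ∨ T))
  [5] x0 ∨ (F ∨ (T ∨ T))
  [6] x0 ∨ (T ∨ T)
  [7] x0 ∨ T
  [8] T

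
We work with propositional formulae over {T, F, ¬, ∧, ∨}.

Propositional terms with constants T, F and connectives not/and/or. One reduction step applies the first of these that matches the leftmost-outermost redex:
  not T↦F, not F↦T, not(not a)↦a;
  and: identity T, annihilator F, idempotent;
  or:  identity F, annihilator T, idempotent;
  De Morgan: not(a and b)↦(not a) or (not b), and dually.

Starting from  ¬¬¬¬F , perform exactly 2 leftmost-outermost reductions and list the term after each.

Answer: after 2 steps: F

Derivation:
  start: ¬¬¬¬F
  step 1: ¬¬F
  step 2: F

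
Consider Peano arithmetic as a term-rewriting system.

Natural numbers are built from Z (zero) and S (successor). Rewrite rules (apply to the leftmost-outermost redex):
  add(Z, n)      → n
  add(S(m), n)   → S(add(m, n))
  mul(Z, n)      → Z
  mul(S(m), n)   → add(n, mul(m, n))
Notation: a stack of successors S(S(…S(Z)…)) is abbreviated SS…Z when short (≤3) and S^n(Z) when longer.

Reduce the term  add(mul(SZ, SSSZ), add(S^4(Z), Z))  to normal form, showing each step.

Answer: normal form = S^7(Z)  (in 15 steps)

Derivation:
  start: add(mul(SZ, SSSZ), add(S^4(Z), Z))
  step 1: add(add(SSSZ, mul(Z, SSSZ)), add(S^4(Z), Z))
  step 2: add(S(add(SSZ, mul(Z, SSSZ))), add(S^4(Z), Z))
  step 3: S(add(add(SSZ, mul(Z, SSSZ)), add(S^4(Z), Z)))
  step 4: S(add(S(add(SZ, mul(Z, SSSZ))), add(S^4(Z), Z)))
  step 5: S(S(add(add(SZ, mul(Z, SSSZ)), add(S^4(Z), Z))))
  step 6: S(S(add(S(add(Z, mul(Z, SSSZ))), add(S^4(Z), Z))))
  step 7: S(S(S(add(add(Z, mul(Z, SSSZ)), add(S^4(Z), Z)))))
  step 8: S(S(S(add(mul(Z, SSSZ), add(S^4(Z), Z)))))
  step 9: S(S(S(add(Z, add(S^4(Z), Z)))))
  step 10: S(S(S(add(S^4(Z), Z))))
  step 11: S(S(S(S(add(SSSZ, Z)))))
  step 12: S(S(S(S(S(add(SSZ, Z))))))
  step 13: S(S(S(S(S(S(add(SZ, Z)))))))
  step 14: S(S(S(S(S(S(S(add(Z, Z))))))))
  step 15: S^7(Z)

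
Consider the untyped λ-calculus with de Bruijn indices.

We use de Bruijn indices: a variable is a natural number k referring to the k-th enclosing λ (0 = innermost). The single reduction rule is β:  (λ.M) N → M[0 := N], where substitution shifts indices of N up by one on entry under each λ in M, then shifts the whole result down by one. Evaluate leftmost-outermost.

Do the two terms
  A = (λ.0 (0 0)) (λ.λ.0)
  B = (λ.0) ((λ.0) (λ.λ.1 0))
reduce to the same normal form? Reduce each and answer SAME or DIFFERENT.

Answer: DIFFERENT — A ⇓ λ.0, B ⇓ λ.λ.1 0

Working:
Term A:
  start: (λ.0 (0 0)) (λ.λ.0)
  [1] (λ.λ.0) ((λ.λ.0) (λ.λ.0))
  [2] λ.0

Term B:
  start: (λ.0) ((λ.0) (λ.λ.1 0))
  [1] (λ.0) (λ.λ.1 0)
  [2] λ.λ.1 0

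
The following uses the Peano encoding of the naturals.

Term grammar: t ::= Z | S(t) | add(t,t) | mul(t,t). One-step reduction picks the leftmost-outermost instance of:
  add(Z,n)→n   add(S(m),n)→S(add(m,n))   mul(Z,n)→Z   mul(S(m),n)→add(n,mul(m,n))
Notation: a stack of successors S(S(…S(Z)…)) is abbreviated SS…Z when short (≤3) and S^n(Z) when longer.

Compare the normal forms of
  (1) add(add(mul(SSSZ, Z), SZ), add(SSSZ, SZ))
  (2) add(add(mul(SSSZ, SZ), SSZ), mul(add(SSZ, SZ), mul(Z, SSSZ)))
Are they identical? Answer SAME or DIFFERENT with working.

Answer: SAME — A ⇓ S^5(Z), B ⇓ S^5(Z)

Working:
Term A:
  start: add(add(mul(SSSZ, Z), SZ), add(SSSZ, SZ))
  →1  add(add(add(Z, mul(SSZ, Z)), SZ), add(SSSZ, SZ))
  →2  add(add(mul(SSZ, Z), SZ), add(SSSZ, SZ))
  →3  add(add(add(Z, mul(SZ, Z)), SZ), add(SSSZ, SZ))
  →4  add(add(mul(SZ, Z), SZ), add(SSSZ, SZ))
  →5  add(add(add(Z, mul(Z, Z)), SZ), add(SSSZ, SZ))
  →6  add(add(mul(Z, Z), SZ), add(SSSZ, SZ))
  →7  add(add(Z, SZ), add(SSSZ, SZ))
  →8  add(SZ, add(SSSZ, SZ))
  →9  S(add(Z, add(SSSZ, SZ)))
  →10  S(add(SSSZ, SZ))
  →11  S(S(add(SSZ, SZ)))
  →12  S(S(S(add(SZ, SZ))))
  →13  S(S(S(S(add(Z, SZ)))))
  →14  S^5(Z)

Term B:
  start: add(add(mul(SSSZ, SZ), SSZ), mul(add(SSZ, SZ), mul(Z, SSSZ)))
  →1  add(add(add(SZ, mul(SSZ, SZ)), SSZ), mul(add(SSZ, SZ), mul(Z, SSSZ)))
  →2  add(add(S(add(Z, mul(SSZ, SZ))), SSZ), mul(add(SSZ, SZ), mul(Z, SSSZ)))
  →3  add(S(add(add(Z, mul(SSZ, SZ)), SSZ)), mul(add(SSZ, SZ), mul(Z, SSSZ)))
  →4  S(add(add(add(Z, mul(SSZ, SZ)), SSZ), mul(add(SSZ, SZ), mul(Z, SSSZ))))
  →5  S(add(add(mul(SSZ, SZ), SSZ), mul(add(SSZ, SZ), mul(Z, SSSZ))))
  →6  S(add(add(add(SZ, mul(SZ, SZ)), SSZ), mul(add(SSZ, SZ), mul(Z, SSSZ))))
  →7  S(add(add(S(add(Z, mul(SZ, SZ))), SSZ), mul(add(SSZ, SZ), mul(Z, SSSZ))))
  →8  S(add(S(add(add(Z, mul(SZ, SZ)), SSZ)), mul(add(SSZ, SZ), mul(Z, SSSZ))))
  →9  S(S(add(add(add(Z, mul(SZ, SZ)), SSZ), mul(add(SSZ, SZ), mul(Z, SSSZ)))))
  →10  S(S(add(add(mul(SZ, SZ), SSZ), mul(add(SSZ, SZ), mul(Z, SSSZ)))))
  →11  S(S(add(add(add(SZ, mul(Z, SZ)), SSZ), mul(add(SSZ, SZ), mul(Z, SSSZ)))))
  →12  S(S(add(add(S(add(Z, mul(Z, SZ))), SSZ), mul(add(SSZ, SZ), mul(Z, SSSZ)))))
  →13  S(S(add(S(add(add(Z, mul(Z, SZ)), SSZ)), mul(add(SSZ, SZ), mul(Z, SSSZ)))))
  →14  S(S(S(add(add(add(Z, mul(Z, SZ)), SSZ), mul(add(SSZ, SZ), mul(Z, SSSZ))))))
  →15  S(S(S(add(add(mul(Z, SZ), SSZ), mul(add(SSZ, SZ), mul(Z, SSSZ))))))
  →16  S(S(S(add(add(Z, SSZ), mul(add(SSZ, SZ), mul(Z, SSSZ))))))
  →17  S(S(S(add(SSZ, mul(add(SSZ, SZ), mul(Z, SSSZ))))))
  →18  S(S(S(S(add(SZ, mul(add(SSZ, SZ), mul(Z, SSSZ)))))))
  →19  S(S(S(S(S(add(Z, mul(add(SSZ, SZ), mul(Z, SSSZ))))))))
  →20  S(S(S(S(S(mul(add(SSZ, SZ), mul(Z, SSSZ)))))))
  →21  S(S(S(S(S(mul(S(add(SZ, SZ)), mul(Z, SSSZ)))))))
  →22  S(S(S(S(S(add(mul(Z, SSSZ), mul(add(SZ, SZ), mul(Z, SSSZ))))))))
  →23  S(S(S(S(S(add(Z, mul(add(SZ, SZ), mul(Z, SSSZ))))))))
  →24  S(S(S(S(S(mul(add(SZ, SZ), mul(Z, SSSZ)))))))
  →25  S(S(S(S(S(mul(S(add(Z, SZ)), mul(Z, SSSZ)))))))
  →26  S(S(S(S(S(add(mul(Z, SSSZ), mul(add(Z, SZ), mul(Z, SSSZ))))))))
  →27  S(S(S(S(S(add(Z, mul(add(Z, SZ), mul(Z, SSSZ))))))))
  →28  S(S(S(S(S(mul(add(Z, SZ), mul(Z, SSSZ)))))))
  →29  S(S(S(S(S(mul(SZ, mul(Z, SSSZ)))))))
  →30  S(S(S(S(S(add(mul(Z, SSSZ), mul(Z, mul(Z, SSSZ))))))))
  →31  S(S(S(S(S(add(Z, mul(Z, mul(Z, SSSZ))))))))
  →32  S(S(S(S(S(mul(Z, mul(Z, SSSZ)))))))
  →33  S^5(Z)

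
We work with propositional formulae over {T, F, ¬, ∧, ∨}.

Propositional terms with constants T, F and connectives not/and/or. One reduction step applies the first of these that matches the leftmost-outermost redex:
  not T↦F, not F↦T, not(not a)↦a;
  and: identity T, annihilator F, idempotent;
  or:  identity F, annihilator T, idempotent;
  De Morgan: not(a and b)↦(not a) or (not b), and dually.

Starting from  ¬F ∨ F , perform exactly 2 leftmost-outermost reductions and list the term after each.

Answer: after 2 steps: T

Working:
  start: ¬F ∨ F
  step 1: ¬F
  step 2: T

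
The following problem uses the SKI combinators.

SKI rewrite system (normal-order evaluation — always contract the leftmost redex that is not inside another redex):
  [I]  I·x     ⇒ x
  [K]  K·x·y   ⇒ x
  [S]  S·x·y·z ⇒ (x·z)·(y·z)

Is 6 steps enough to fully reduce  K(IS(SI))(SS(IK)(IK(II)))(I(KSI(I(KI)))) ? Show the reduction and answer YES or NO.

  start: K(IS(SI))(SS(IK)(IK(II)))(I(KSI(I(KI))))
  step 1: IS(SI)(I(KSI(I(KI))))
  step 2: S(SI)(I(KSI(I(KI))))
  step 3: S(SI)(KSI(I(KI)))
  step 4: S(SI)(S(I(KI)))
  step 5: S(SI)(S(KI))

Answer: YES — reaches normal form S(SI)(S(KI)) in 5 ≤ 6 steps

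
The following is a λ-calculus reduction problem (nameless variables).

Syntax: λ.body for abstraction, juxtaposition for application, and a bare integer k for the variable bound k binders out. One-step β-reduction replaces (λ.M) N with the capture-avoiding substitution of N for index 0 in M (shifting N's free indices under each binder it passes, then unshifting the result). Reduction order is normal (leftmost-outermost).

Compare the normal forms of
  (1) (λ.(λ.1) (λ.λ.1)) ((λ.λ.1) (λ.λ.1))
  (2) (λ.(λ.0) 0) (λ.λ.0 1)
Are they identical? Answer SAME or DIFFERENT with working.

Answer: DIFFERENT — A ⇓ λ.λ.λ.1, B ⇓ λ.λ.0 1

Working:
Term A:
  start: (λ.(λ.1) (λ.λ.1)) ((λ.λ.1) (λ.λ.1))
  →1  (λ.(λ.λ.1) (λ.λ.1)) (λ.λ.1)
  →2  (λ.λ.1) (λ.λ.1)
  →3  λ.λ.λ.1

Term B:
  start: (λ.(λ.0) 0) (λ.λ.0 1)
  →1  (λ.0) (λ.λ.0 1)
  →2  λ.λ.0 1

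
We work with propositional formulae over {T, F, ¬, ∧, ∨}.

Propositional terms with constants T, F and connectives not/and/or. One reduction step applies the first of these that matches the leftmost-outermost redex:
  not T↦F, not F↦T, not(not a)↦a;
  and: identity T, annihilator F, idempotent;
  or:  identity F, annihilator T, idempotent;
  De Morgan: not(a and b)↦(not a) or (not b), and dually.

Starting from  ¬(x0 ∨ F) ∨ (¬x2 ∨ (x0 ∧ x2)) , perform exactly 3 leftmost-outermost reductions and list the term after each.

  start: ¬(x0 ∨ F) ∨ (¬x2 ∨ (x0 ∧ x2))
  →1  (¬x0 ∧ ¬F) ∨ (¬x2 ∨ (x0 ∧ x2))
  →2  (¬x0 ∧ T) ∨ (¬x2 ∨ (x0 ∧ x2))
  →3  ¬x0 ∨ (¬x2 ∨ (x0 ∧ x2))

Answer: after 3 steps: ¬x0 ∨ (¬x2 ∨ (x0 ∧ x2))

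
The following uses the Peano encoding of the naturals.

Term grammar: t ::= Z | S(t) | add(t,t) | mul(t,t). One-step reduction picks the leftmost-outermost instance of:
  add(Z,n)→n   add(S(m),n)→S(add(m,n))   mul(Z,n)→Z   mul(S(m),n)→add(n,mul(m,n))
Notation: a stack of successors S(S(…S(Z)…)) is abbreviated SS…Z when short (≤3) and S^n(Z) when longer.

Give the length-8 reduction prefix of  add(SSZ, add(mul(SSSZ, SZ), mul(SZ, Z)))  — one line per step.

  start: add(SSZ, add(mul(SSSZ, SZ), mul(SZ, Z)))
  [1] S(add(SZ, add(mul(SSSZ, SZ), mul(SZ, Z))))
  [2] S(S(add(Z, add(mul(SSSZ, SZ), mul(SZ, Z)))))
  [3] S(S(add(mul(SSSZ, SZ), mul(SZ, Z))))
  [4] S(S(add(add(SZ, mul(SSZ, SZ)), mul(SZ, Z))))
  [5] S(S(add(S(add(Z, mul(SSZ, SZ))), mul(SZ, Z))))
  [6] S(S(S(add(add(Z, mul(SSZ, SZ)), mul(SZ, Z)))))
  [7] S(S(S(add(mul(SSZ, SZ), mul(SZ, Z)))))
  [8] S(S(S(add(add(SZ, mul(SZ, SZ)), mul(SZ, Z)))))

Answer: after 8 steps: S(S(S(add(add(SZ, mul(SZ, SZ)), mul(SZ, Z)))))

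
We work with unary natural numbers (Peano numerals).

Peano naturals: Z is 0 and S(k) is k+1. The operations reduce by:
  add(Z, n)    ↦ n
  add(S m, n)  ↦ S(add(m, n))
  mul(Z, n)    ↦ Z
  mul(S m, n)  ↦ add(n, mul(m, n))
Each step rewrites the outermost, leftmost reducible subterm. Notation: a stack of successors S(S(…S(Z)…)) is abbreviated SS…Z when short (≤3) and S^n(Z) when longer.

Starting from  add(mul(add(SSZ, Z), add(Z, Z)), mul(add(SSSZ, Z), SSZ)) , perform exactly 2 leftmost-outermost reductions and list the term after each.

Answer: after 2 steps: add(add(add(Z, Z), mul(add(SZ, Z), add(Z, Z))), mul(add(SSSZ, Z), SSZ))

Derivation:
  start: add(mul(add(SSZ, Z), add(Z, Z)), mul(add(SSSZ, Z), SSZ))
  step 1: add(mul(S(add(SZ, Z)), add(Z, Z)), mul(add(SSSZ, Z), SSZ))
  step 2: add(add(add(Z, Z), mul(add(SZ, Z), add(Z, Z))), mul(add(SSSZ, Z), SSZ))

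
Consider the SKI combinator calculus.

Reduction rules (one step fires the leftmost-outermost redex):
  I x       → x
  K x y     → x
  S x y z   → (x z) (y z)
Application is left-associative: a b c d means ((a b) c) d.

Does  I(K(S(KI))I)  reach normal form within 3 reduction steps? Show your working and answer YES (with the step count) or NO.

  start: I(K(S(KI))I)
  step 1: K(S(KI))I
  step 2: S(KI)

Answer: YES — reaches normal form S(KI) in 2 ≤ 3 steps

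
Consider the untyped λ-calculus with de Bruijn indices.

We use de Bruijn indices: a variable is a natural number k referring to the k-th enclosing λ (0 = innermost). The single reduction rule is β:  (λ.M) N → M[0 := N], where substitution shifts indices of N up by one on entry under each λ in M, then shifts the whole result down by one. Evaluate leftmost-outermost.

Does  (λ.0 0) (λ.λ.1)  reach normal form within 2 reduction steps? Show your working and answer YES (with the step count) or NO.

Answer: YES — reaches normal form λ.λ.λ.1 in 2 ≤ 2 steps

Derivation:
  start: (λ.0 0) (λ.λ.1)
  →1  (λ.λ.1) (λ.λ.1)
  →2  λ.λ.λ.1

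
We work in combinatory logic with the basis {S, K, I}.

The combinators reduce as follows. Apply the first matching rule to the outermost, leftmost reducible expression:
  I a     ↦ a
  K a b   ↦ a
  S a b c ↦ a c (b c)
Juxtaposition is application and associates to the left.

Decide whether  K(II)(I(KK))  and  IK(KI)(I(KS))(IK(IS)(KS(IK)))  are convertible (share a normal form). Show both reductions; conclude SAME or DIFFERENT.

Term A:
  start: K(II)(I(KK))
  step 1: II
  step 2: I

Term B:
  start: IK(KI)(I(KS))(IK(IS)(KS(IK)))
  step 1: K(KI)(I(KS))(IK(IS)(KS(IK)))
  step 2: KI(IK(IS)(KS(IK)))
  step 3: I

Answer: SAME — A ⇓ I, B ⇓ I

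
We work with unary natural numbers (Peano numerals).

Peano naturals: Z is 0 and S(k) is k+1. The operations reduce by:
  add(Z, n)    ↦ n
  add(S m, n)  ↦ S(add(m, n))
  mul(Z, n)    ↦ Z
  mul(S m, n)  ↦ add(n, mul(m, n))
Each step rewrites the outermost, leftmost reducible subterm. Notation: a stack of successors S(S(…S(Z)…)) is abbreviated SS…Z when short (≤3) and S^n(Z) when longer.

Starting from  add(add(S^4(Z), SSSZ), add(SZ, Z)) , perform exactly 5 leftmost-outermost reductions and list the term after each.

  start: add(add(S^4(Z), SSSZ), add(SZ, Z))
  step 1: add(S(add(SSSZ, SSSZ)), add(SZ, Z))
  step 2: S(add(add(SSSZ, SSSZ), add(SZ, Z)))
  step 3: S(add(S(add(SSZ, SSSZ)), add(SZ, Z)))
  step 4: S(S(add(add(SSZ, SSSZ), add(SZ, Z))))
  step 5: S(S(add(S(add(SZ, SSSZ)), add(SZ, Z))))

Answer: after 5 steps: S(S(add(S(add(SZ, SSSZ)), add(SZ, Z))))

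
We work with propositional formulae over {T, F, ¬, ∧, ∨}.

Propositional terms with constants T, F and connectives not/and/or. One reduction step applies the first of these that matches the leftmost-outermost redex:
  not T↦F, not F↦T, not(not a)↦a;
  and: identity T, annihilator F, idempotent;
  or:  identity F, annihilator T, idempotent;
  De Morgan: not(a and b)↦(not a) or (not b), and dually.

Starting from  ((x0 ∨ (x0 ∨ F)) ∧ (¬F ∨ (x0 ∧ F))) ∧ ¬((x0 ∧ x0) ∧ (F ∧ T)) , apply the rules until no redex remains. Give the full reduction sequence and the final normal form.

  start: ((x0 ∨ (x0 ∨ F)) ∧ (¬F ∨ (x0 ∧ F))) ∧ ¬((x0 ∧ x0) ∧ (F ∧ T))
  step 1: ((x0 ∨ x0) ∧ (¬F ∨ (x0 ∧ F))) ∧ ¬((x0 ∧ x0) ∧ (F ∧ T))
  step 2: (x0 ∧ (¬F ∨ (x0 ∧ F))) ∧ ¬((x0 ∧ x0) ∧ (F ∧ T))
  step 3: (x0 ∧ (T ∨ (x0 ∧ F))) ∧ ¬((x0 ∧ x0) ∧ (F ∧ T))
  step 4: (x0 ∧ T) ∧ ¬((x0 ∧ x0) ∧ (F ∧ T))
  step 5: x0 ∧ ¬((x0 ∧ x0) ∧ (F ∧ T))
  step 6: x0 ∧ (¬(x0 ∧ x0) ∨ ¬(F ∧ T))
  step 7: x0 ∧ ((¬x0 ∨ ¬x0) ∨ ¬(F ∧ T))
  step 8: x0 ∧ (¬x0 ∨ ¬(F ∧ T))
  step 9: x0 ∧ (¬x0 ∨ (¬F ∨ ¬T))
  step 10: x0 ∧ (¬x0 ∨ (T ∨ ¬T))
  step 11: x0 ∧ (¬x0 ∨ T)
  step 12: x0 ∧ T
  step 13: x0

Answer: normal form = x0  (in 13 steps)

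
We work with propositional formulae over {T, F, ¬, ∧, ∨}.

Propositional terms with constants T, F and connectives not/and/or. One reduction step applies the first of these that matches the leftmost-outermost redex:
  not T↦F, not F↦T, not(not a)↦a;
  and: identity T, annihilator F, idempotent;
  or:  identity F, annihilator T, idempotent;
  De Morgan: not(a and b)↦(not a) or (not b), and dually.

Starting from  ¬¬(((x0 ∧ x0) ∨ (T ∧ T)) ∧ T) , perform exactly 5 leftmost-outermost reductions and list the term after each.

  start: ¬¬(((x0 ∧ x0) ∨ (T ∧ T)) ∧ T)
  [1] ((x0 ∧ x0) ∨ (T ∧ T)) ∧ T
  [2] (x0 ∧ x0) ∨ (T ∧ T)
  [3] x0 ∨ (T ∧ T)
  [4] x0 ∨ T
  [5] T

Answer: after 5 steps: T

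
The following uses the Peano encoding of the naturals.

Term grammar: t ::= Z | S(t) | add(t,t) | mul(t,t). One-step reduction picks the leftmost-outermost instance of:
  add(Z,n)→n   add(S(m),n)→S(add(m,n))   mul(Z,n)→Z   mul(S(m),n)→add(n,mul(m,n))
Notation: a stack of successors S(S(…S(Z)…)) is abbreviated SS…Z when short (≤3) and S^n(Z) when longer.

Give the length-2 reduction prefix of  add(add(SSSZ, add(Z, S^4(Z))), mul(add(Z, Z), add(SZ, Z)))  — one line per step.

  start: add(add(SSSZ, add(Z, S^4(Z))), mul(add(Z, Z), add(SZ, Z)))
  →1  add(S(add(SSZ, add(Z, S^4(Z)))), mul(add(Z, Z), add(SZ, Z)))
  →2  S(add(add(SSZ, add(Z, S^4(Z))), mul(add(Z, Z), add(SZ, Z))))

Answer: after 2 steps: S(add(add(SSZ, add(Z, S^4(Z))), mul(add(Z, Z), add(SZ, Z))))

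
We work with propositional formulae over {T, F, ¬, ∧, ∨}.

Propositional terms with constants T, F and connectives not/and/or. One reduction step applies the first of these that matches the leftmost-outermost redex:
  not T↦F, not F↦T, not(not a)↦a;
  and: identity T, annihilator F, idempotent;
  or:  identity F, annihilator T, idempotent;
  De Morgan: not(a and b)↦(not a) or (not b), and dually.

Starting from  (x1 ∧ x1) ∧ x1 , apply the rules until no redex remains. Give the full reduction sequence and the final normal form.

Answer: normal form = x1  (in 2 steps)

Reduction:
  start: (x1 ∧ x1) ∧ x1
  step 1: x1 ∧ x1
  step 2: x1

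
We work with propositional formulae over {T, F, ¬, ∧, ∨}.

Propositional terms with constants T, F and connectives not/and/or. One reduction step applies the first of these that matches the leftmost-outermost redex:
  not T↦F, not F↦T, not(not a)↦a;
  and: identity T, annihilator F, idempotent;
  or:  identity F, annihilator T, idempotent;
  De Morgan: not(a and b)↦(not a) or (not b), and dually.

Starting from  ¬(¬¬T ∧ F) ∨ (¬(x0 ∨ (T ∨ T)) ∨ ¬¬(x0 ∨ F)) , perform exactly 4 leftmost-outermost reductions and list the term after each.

  start: ¬(¬¬T ∧ F) ∨ (¬(x0 ∨ (T ∨ T)) ∨ ¬¬(x0 ∨ F))
  step 1: (¬¬¬T ∨ ¬F) ∨ (¬(x0 ∨ (T ∨ T)) ∨ ¬¬(x0 ∨ F))
  step 2: (¬T ∨ ¬F) ∨ (¬(x0 ∨ (T ∨ T)) ∨ ¬¬(x0 ∨ F))
  step 3: (F ∨ ¬F) ∨ (¬(x0 ∨ (T ∨ T)) ∨ ¬¬(x0 ∨ F))
  step 4: ¬F ∨ (¬(x0 ∨ (T ∨ T)) ∨ ¬¬(x0 ∨ F))

Answer: after 4 steps: ¬F ∨ (¬(x0 ∨ (T ∨ T)) ∨ ¬¬(x0 ∨ F))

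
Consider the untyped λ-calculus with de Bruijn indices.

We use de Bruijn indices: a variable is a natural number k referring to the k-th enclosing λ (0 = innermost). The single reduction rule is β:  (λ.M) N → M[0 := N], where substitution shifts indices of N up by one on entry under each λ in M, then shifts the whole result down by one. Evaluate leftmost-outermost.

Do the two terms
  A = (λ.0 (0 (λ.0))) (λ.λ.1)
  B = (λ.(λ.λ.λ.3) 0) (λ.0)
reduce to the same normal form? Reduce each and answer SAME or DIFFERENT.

Answer: SAME — A ⇓ λ.λ.λ.0, B ⇓ λ.λ.λ.0

Working:
Term A:
  start: (λ.0 (0 (λ.0))) (λ.λ.1)
  step 1: (λ.λ.1) ((λ.λ.1) (λ.0))
  step 2: λ.(λ.λ.1) (λ.0)
  step 3: λ.λ.λ.0

Term B:
  start: (λ.(λ.λ.λ.3) 0) (λ.0)
  step 1: (λ.λ.λ.λ.0) (λ.0)
  step 2: λ.λ.λ.0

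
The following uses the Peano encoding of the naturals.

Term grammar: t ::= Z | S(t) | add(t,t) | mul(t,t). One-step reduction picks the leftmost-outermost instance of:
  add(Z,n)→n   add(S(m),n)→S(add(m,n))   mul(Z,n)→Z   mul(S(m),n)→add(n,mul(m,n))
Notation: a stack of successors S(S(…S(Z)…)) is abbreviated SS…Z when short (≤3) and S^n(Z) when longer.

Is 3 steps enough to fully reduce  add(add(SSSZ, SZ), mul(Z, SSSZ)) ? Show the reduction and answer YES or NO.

Answer: NO — after 3 steps the term is S(add(S(add(SZ, SZ)), mul(Z, SSSZ))), not yet normal

Derivation:
  start: add(add(SSSZ, SZ), mul(Z, SSSZ))
  [1] add(S(add(SSZ, SZ)), mul(Z, SSSZ))
  [2] S(add(add(SSZ, SZ), mul(Z, SSSZ)))
  [3] S(add(S(add(SZ, SZ)), mul(Z, SSSZ)))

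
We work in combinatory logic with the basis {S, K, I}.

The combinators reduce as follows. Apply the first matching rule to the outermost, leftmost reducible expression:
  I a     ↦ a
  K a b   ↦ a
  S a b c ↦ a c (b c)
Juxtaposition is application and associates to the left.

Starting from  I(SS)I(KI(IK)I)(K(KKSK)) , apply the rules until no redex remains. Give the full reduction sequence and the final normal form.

Answer: normal form = KK  (in 8 steps)

Reduction:
  start: I(SS)I(KI(IK)I)(K(KKSK))
  [1] SSI(KI(IK)I)(K(KKSK))
  [2] S(KI(IK)I)(I(KI(IK)I))(K(KKSK))
  [3] KI(IK)I(K(KKSK))(I(KI(IK)I)(K(KKSK)))
  [4] II(K(KKSK))(I(KI(IK)I)(K(KKSK)))
  [5] I(K(KKSK))(I(KI(IK)I)(K(KKSK)))
  [6] K(KKSK)(I(KI(IK)I)(K(KKSK)))
  [7] KKSK
  [8] KK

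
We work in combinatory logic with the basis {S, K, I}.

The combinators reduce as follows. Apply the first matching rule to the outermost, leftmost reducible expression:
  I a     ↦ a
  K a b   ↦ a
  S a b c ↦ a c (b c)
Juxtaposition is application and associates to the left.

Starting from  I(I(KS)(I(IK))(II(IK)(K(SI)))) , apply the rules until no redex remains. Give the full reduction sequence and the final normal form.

  start: I(I(KS)(I(IK))(II(IK)(K(SI))))
  →1  I(KS)(I(IK))(II(IK)(K(SI)))
  →2  KS(I(IK))(II(IK)(K(SI)))
  →3  S(II(IK)(K(SI)))
  →4  S(I(IK)(K(SI)))
  →5  S(IK(K(SI)))
  →6  S(K(K(SI)))

Answer: normal form = S(K(K(SI)))  (in 6 steps)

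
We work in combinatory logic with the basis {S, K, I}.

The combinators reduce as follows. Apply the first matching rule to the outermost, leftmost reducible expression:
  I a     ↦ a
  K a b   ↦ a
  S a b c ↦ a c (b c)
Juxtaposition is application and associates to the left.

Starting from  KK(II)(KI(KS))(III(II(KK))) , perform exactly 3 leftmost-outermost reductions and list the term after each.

Answer: after 3 steps: I

Reduction:
  start: KK(II)(KI(KS))(III(II(KK)))
  step 1: K(KI(KS))(III(II(KK)))
  step 2: KI(KS)
  step 3: I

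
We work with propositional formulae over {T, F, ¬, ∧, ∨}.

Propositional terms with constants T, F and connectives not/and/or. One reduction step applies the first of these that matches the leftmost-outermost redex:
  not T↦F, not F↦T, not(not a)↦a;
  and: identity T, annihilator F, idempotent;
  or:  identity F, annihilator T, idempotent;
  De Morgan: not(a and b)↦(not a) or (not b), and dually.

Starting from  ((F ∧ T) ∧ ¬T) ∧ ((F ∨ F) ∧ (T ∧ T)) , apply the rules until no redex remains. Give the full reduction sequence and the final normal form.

Answer: normal form = F  (in 3 steps)

Reduction:
  start: ((F ∧ T) ∧ ¬T) ∧ ((F ∨ F) ∧ (T ∧ T))
  step 1: (F ∧ ¬T) ∧ ((F ∨ F) ∧ (T ∧ T))
  step 2: F ∧ ((F ∨ F) ∧ (T ∧ T))
  step 3: F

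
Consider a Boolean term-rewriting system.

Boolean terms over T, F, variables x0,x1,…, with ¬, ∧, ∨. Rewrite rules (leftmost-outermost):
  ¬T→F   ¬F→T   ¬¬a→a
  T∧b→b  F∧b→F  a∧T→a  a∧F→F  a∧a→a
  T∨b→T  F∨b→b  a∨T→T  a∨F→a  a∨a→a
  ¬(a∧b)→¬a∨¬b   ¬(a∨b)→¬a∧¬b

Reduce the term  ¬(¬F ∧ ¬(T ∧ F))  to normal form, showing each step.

Answer: normal form = F  (in 5 steps)

Derivation:
  start: ¬(¬F ∧ ¬(T ∧ F))
  →1  ¬¬F ∨ ¬¬(T ∧ F)
  →2  F ∨ ¬¬(T ∧ F)
  →3  ¬¬(T ∧ F)
  →4  T ∧ F
  →5  F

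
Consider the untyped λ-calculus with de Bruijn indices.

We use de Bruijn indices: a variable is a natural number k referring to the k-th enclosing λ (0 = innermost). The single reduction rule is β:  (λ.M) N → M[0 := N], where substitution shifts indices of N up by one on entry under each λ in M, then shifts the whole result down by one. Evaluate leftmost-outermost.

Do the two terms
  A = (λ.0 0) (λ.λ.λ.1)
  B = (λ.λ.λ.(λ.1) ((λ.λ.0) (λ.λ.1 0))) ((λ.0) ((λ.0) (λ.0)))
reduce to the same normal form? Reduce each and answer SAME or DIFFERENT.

Answer: DIFFERENT — A ⇓ λ.λ.1, B ⇓ λ.λ.0

Reduction:
Term A:
  start: (λ.0 0) (λ.λ.λ.1)
  [1] (λ.λ.λ.1) (λ.λ.λ.1)
  [2] λ.λ.1

Term B:
  start: (λ.λ.λ.(λ.1) ((λ.λ.0) (λ.λ.1 0))) ((λ.0) ((λ.0) (λ.0)))
  [1] λ.λ.(λ.1) ((λ.λ.0) (λ.λ.1 0))
  [2] λ.λ.0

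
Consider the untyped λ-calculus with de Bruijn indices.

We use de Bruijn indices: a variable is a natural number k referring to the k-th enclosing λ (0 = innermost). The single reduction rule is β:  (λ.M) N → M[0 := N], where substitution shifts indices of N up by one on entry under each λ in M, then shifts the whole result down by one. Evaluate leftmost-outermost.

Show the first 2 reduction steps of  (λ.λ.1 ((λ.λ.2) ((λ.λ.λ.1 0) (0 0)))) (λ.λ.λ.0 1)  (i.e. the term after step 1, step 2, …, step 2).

Answer: after 2 steps: λ.λ.λ.0 1

Working:
  start: (λ.λ.1 ((λ.λ.2) ((λ.λ.λ.1 0) (0 0)))) (λ.λ.λ.0 1)
  →1  λ.(λ.λ.λ.0 1) ((λ.λ.2) ((λ.λ.λ.1 0) (0 0)))
  →2  λ.λ.λ.0 1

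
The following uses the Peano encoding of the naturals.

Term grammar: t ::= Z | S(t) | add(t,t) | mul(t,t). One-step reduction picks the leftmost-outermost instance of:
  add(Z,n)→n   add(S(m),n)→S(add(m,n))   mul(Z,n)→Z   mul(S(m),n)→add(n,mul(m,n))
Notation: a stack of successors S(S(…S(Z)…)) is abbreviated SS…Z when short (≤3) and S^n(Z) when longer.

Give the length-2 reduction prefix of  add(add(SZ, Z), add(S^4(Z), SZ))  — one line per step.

Answer: after 2 steps: S(add(add(Z, Z), add(S^4(Z), SZ)))

Derivation:
  start: add(add(SZ, Z), add(S^4(Z), SZ))
  [1] add(S(add(Z, Z)), add(S^4(Z), SZ))
  [2] S(add(add(Z, Z), add(S^4(Z), SZ)))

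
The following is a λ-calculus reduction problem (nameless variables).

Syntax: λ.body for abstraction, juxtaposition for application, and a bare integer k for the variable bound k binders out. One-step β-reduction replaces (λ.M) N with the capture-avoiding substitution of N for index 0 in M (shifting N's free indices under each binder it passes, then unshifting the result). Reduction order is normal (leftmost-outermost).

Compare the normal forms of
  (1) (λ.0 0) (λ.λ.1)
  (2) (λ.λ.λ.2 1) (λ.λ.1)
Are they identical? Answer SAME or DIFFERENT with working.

Term A:
  start: (λ.0 0) (λ.λ.1)
  [1] (λ.λ.1) (λ.λ.1)
  [2] λ.λ.λ.1

Term B:
  start: (λ.λ.λ.2 1) (λ.λ.1)
  [1] λ.λ.(λ.λ.1) 1
  [2] λ.λ.λ.2

Answer: DIFFERENT — A ⇓ λ.λ.λ.1, B ⇓ λ.λ.λ.2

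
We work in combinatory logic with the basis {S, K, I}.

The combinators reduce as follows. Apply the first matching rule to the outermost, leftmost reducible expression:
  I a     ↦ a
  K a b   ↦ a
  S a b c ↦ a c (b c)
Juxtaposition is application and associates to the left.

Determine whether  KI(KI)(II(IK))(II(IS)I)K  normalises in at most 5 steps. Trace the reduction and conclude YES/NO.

  start: KI(KI)(II(IK))(II(IS)I)K
  →1  I(II(IK))(II(IS)I)K
  →2  II(IK)(II(IS)I)K
  →3  I(IK)(II(IS)I)K
  →4  IK(II(IS)I)K
  →5  K(II(IS)I)K

Answer: NO — after 5 steps the term is K(II(IS)I)K, not yet normal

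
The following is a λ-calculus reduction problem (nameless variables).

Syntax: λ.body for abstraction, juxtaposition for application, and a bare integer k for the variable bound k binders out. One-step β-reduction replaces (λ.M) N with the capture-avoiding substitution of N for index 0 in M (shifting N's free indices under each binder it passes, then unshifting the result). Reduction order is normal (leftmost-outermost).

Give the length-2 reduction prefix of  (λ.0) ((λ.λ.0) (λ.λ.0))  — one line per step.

  start: (λ.0) ((λ.λ.0) (λ.λ.0))
  →1  (λ.λ.0) (λ.λ.0)
  →2  λ.0

Answer: after 2 steps: λ.0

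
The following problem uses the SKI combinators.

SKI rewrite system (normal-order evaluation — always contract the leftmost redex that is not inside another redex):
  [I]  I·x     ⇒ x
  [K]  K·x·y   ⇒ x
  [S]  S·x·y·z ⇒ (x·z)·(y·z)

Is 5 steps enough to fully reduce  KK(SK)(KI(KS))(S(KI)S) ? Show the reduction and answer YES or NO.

  start: KK(SK)(KI(KS))(S(KI)S)
  [1] K(KI(KS))(S(KI)S)
  [2] KI(KS)
  [3] I

Answer: YES — reaches normal form I in 3 ≤ 5 steps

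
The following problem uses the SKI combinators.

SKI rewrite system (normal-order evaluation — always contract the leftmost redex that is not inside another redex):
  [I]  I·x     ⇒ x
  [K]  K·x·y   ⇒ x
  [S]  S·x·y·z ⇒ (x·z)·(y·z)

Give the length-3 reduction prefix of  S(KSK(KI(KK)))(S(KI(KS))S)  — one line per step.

Answer: after 3 steps: S(SI)(SIS)

Working:
  start: S(KSK(KI(KK)))(S(KI(KS))S)
  step 1: S(S(KI(KK)))(S(KI(KS))S)
  step 2: S(SI)(S(KI(KS))S)
  step 3: S(SI)(SIS)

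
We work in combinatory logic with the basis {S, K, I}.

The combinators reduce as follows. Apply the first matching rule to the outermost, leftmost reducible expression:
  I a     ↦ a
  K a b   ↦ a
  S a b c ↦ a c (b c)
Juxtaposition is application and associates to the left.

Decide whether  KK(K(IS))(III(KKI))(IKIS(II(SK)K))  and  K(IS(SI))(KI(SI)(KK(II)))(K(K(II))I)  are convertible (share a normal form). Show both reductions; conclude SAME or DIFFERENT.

Answer: DIFFERENT — A ⇓ K, B ⇓ S(SI)(KI)

Derivation:
Term A:
  start: KK(K(IS))(III(KKI))(IKIS(II(SK)K))
  [1] K(III(KKI))(IKIS(II(SK)K))
  [2] III(KKI)
  [3] II(KKI)
  [4] I(KKI)
  [5] KKI
  [6] K

Term B:
  start: K(IS(SI))(KI(SI)(KK(II)))(K(K(II))I)
  [1] IS(SI)(K(K(II))I)
  [2] S(SI)(K(K(II))I)
  [3] S(SI)(K(II))
  [4] S(SI)(KI)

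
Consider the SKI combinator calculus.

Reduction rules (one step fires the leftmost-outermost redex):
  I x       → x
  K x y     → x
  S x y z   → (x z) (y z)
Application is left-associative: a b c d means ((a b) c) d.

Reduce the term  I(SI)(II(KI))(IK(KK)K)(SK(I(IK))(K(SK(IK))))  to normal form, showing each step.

  start: I(SI)(II(KI))(IK(KK)K)(SK(I(IK))(K(SK(IK))))
  →1  SI(II(KI))(IK(KK)K)(SK(I(IK))(K(SK(IK))))
  →2  I(IK(KK)K)(II(KI)(IK(KK)K))(SK(I(IK))(K(SK(IK))))
  →3  IK(KK)K(II(KI)(IK(KK)K))(SK(I(IK))(K(SK(IK))))
  →4  K(KK)K(II(KI)(IK(KK)K))(SK(I(IK))(K(SK(IK))))
  →5  KK(II(KI)(IK(KK)K))(SK(I(IK))(K(SK(IK))))
  →6  K(SK(I(IK))(K(SK(IK))))
  →7  K(K(K(SK(IK)))(I(IK)(K(SK(IK)))))
  →8  K(K(SK(IK)))
  →9  K(K(SKK))

Answer: normal form = K(K(SKK))  (in 9 steps)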